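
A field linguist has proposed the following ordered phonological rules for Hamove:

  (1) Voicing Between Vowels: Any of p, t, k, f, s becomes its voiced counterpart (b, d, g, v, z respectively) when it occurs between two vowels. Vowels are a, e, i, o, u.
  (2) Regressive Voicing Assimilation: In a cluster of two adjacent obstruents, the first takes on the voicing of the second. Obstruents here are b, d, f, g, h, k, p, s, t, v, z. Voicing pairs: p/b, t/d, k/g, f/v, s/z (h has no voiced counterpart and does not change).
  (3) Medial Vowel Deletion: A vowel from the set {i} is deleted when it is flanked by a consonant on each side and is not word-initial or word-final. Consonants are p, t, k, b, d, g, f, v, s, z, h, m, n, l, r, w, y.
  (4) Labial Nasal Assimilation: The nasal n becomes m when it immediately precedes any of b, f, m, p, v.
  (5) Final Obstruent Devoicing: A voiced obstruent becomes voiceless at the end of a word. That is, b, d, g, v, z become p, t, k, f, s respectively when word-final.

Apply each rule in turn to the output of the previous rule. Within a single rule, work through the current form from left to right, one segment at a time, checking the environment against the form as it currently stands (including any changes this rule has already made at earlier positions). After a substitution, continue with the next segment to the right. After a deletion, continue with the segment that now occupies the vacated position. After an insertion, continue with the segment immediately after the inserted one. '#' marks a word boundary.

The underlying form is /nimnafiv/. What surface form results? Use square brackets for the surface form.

[mmnavf]

(1) Voicing Between Vowels: [nimnafiv] → [nimnaviv]
(2) Regressive Voicing Assimilation: no change — [nimnaviv]
(3) Medial Vowel Deletion: [nimnaviv] → [nmnavv]
(4) Labial Nasal Assimilation: [nmnavv] → [mmnavv]
(5) Final Obstruent Devoicing: [mmnavv] → [mmnavf]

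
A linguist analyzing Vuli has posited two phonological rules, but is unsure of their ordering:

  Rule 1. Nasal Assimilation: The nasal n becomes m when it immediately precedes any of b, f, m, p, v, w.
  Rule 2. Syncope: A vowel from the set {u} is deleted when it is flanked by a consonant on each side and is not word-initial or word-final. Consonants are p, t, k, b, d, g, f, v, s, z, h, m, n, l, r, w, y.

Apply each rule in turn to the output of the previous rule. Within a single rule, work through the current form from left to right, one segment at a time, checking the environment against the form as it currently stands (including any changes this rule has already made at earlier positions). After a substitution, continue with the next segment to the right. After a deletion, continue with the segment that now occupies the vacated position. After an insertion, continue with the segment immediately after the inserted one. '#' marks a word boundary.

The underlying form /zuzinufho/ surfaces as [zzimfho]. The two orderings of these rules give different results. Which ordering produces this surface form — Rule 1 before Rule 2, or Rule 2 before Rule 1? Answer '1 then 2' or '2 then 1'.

2 then 1

Order 1 then 2:
  1 Nasal Assimilation: no change — [zuzinufho]
  2 Syncope: [zuzinufho] → [zzinfho]
  result: [zzinfho]
Order 2 then 1:
  2 Syncope: [zuzinufho] → [zzinfho]
  1 Nasal Assimilation: [zzinfho] → [zzimfho]
  result: [zzimfho]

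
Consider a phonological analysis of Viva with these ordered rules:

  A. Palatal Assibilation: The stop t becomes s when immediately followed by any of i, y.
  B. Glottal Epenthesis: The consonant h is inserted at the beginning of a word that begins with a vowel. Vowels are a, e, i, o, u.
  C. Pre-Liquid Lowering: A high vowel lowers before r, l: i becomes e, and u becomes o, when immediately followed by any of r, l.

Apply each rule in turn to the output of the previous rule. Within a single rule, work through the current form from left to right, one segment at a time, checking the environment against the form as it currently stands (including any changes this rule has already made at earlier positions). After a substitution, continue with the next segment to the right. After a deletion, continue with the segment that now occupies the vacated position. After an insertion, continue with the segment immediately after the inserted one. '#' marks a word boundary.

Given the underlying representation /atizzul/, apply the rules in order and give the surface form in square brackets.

[hasizzol]

A Palatal Assibilation: [atizzul] → [asizzul]
B Glottal Epenthesis: [asizzul] → [hasizzul]
C Pre-Liquid Lowering: [hasizzul] → [hasizzol]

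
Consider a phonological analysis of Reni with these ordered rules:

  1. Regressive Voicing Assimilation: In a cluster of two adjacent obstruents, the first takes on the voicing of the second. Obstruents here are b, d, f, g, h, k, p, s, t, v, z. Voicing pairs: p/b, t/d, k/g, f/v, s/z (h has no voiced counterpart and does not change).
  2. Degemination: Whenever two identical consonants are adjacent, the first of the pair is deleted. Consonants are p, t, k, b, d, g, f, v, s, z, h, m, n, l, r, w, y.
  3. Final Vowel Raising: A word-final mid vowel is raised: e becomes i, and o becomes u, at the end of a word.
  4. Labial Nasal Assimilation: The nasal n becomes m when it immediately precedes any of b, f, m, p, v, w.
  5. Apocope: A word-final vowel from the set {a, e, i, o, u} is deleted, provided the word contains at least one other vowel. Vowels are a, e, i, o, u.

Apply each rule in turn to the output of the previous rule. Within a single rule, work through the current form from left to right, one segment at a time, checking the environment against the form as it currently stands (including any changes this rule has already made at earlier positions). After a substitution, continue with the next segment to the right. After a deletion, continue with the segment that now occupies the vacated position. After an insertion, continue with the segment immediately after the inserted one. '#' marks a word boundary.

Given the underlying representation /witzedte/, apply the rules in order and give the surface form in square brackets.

1 Regressive Voicing Assimilation: [witzedte] → [widzette]
2 Degemination: [widzette] → [widzete]
3 Final Vowel Raising: [widzete] → [widzeti]
4 Labial Nasal Assimilation: no change — [widzeti]
5 Apocope: [widzeti] → [widzet]

[widzet]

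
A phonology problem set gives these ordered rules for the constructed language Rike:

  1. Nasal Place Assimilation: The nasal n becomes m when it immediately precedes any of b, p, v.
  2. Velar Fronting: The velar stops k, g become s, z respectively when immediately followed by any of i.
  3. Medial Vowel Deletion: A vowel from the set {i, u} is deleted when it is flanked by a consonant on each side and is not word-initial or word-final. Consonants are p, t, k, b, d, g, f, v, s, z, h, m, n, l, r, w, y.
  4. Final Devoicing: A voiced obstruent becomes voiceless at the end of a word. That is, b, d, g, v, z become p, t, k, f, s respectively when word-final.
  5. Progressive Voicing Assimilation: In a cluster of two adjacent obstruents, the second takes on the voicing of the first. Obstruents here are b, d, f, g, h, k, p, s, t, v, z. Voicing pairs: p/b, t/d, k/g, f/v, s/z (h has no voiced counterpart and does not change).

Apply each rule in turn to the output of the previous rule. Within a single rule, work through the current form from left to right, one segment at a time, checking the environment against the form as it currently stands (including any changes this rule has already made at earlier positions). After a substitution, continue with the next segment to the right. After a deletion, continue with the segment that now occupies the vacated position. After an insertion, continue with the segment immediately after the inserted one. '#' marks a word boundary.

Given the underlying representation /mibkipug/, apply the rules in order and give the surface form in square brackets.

1 Nasal Place Assimilation: no change — [mibkipug]
2 Velar Fronting: [mibkipug] → [mibsipug]
3 Medial Vowel Deletion: [mibsipug] → [mbspg]
4 Final Devoicing: [mbspg] → [mbspk]
5 Progressive Voicing Assimilation: [mbspk] → [mbzbg]

[mbzbg]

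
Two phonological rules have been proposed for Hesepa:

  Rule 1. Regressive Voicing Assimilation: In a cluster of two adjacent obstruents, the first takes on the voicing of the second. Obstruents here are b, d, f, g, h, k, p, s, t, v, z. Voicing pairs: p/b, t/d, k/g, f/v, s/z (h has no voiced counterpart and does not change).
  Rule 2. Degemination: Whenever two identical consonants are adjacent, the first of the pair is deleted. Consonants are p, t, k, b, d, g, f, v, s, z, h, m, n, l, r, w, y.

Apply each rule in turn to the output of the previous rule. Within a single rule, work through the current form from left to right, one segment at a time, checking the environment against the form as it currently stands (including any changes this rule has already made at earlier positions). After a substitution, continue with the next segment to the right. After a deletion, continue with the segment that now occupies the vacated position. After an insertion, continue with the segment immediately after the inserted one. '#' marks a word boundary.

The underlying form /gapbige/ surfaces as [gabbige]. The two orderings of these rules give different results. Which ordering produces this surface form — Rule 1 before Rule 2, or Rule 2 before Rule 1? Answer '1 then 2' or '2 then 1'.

2 then 1

Order 1 then 2:
  1 Regressive Voicing Assimilation: [gapbige] → [gabbige]
  2 Degemination: [gabbige] → [gabige]
  result: [gabige]
Order 2 then 1:
  2 Degemination: no change — [gapbige]
  1 Regressive Voicing Assimilation: [gapbige] → [gabbige]
  result: [gabbige]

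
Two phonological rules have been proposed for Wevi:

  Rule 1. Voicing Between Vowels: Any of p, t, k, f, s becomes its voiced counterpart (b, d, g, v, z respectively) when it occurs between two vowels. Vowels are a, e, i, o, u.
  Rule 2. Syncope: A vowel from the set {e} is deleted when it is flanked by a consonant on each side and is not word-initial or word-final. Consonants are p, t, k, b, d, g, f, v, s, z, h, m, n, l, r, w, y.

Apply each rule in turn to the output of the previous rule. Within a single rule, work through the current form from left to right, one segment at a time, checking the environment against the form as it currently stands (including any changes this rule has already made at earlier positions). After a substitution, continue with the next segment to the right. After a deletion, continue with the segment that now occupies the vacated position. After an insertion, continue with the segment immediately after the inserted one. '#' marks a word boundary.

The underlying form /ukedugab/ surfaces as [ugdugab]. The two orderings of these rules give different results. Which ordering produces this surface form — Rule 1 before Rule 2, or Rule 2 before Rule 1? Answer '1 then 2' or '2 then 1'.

1 then 2

Order 1 then 2:
  1 Voicing Between Vowels: [ukedugab] → [ugedugab]
  2 Syncope: [ugedugab] → [ugdugab]
  result: [ugdugab]
Order 2 then 1:
  2 Syncope: [ukedugab] → [ukdugab]
  1 Voicing Between Vowels: no change — [ukdugab]
  result: [ukdugab]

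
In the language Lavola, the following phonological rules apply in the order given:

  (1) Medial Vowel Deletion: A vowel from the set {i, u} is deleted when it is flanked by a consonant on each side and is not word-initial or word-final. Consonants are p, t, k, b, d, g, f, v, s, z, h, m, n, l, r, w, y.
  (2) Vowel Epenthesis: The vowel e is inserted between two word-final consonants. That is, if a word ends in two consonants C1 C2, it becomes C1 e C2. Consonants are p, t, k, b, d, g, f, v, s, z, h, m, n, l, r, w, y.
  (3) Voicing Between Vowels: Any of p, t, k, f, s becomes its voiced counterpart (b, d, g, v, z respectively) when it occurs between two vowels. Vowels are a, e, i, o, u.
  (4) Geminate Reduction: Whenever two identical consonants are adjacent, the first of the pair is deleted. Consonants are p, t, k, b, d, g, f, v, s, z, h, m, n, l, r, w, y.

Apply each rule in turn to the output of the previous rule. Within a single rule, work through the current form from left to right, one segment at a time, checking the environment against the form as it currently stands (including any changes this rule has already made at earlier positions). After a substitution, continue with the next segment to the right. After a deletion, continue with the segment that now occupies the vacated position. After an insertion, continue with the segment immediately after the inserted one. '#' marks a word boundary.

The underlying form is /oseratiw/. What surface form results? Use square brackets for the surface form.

(1) Medial Vowel Deletion: [oseratiw] → [oseratw]
(2) Vowel Epenthesis: [oseratw] → [oseratew]
(3) Voicing Between Vowels: [oseratew] → [ozeradew]
(4) Geminate Reduction: no change — [ozeradew]

[ozeradew]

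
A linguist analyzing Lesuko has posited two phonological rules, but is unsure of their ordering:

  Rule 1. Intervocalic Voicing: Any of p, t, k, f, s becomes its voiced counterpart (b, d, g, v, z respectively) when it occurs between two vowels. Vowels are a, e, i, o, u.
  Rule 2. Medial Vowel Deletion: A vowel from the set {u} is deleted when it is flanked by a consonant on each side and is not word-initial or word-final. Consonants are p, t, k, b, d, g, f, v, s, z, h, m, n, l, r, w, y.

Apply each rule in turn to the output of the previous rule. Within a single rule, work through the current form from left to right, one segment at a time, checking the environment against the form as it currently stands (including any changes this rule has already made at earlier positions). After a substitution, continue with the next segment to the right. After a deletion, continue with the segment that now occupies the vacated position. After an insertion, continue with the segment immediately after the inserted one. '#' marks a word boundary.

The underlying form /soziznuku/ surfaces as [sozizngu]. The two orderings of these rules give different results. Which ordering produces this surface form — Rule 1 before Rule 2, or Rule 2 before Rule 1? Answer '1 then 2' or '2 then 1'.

1 then 2

Order 1 then 2:
  1 Intervocalic Voicing: [soziznuku] → [soziznugu]
  2 Medial Vowel Deletion: [soziznugu] → [sozizngu]
  result: [sozizngu]
Order 2 then 1:
  2 Medial Vowel Deletion: [soziznuku] → [soziznku]
  1 Intervocalic Voicing: no change — [soziznku]
  result: [soziznku]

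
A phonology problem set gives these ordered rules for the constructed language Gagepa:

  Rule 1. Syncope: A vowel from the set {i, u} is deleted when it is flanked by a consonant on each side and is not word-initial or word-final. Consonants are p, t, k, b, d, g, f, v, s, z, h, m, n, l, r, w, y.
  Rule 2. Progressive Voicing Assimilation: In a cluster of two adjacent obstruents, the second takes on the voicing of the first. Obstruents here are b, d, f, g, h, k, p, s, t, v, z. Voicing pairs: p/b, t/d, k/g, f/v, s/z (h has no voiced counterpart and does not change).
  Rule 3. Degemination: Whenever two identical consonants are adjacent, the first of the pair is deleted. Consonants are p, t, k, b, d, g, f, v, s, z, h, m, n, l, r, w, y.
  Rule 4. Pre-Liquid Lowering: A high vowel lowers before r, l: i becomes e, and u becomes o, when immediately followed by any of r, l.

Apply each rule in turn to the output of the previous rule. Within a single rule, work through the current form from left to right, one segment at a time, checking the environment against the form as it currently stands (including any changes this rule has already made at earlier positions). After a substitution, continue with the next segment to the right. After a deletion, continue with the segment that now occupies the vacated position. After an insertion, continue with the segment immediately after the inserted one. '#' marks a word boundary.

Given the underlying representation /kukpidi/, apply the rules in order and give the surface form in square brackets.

Rule 1 Syncope: [kukpidi] → [kkpdi]
Rule 2 Progressive Voicing Assimilation: [kkpdi] → [kkpti]
Rule 3 Degemination: [kkpti] → [kpti]
Rule 4 Pre-Liquid Lowering: no change — [kpti]

[kpti]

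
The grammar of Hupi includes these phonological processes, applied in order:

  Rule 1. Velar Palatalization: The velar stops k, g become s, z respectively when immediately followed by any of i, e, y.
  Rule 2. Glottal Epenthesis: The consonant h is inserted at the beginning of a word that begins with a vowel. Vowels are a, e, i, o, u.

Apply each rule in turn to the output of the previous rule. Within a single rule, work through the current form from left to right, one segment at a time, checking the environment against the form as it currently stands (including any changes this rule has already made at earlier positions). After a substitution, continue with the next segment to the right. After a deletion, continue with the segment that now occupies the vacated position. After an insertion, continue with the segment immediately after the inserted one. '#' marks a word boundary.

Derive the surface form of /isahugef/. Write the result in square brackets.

[hisahuzef]

Rule 1 Velar Palatalization: [isahugef] → [isahuzef]
Rule 2 Glottal Epenthesis: [isahuzef] → [hisahuzef]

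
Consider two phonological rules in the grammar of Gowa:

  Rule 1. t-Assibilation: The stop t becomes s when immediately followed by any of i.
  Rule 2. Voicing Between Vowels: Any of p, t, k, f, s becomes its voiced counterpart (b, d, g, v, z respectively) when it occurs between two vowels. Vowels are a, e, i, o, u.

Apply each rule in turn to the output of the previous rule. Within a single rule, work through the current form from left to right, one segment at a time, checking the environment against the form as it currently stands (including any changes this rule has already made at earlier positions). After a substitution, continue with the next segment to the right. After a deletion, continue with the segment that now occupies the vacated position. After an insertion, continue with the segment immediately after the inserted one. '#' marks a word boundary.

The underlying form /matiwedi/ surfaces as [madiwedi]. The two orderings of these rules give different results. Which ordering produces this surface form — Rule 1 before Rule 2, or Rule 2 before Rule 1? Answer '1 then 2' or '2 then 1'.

Order 1 then 2:
  1 t-Assibilation: [matiwedi] → [masiwedi]
  2 Voicing Between Vowels: [masiwedi] → [maziwedi]
  result: [maziwedi]
Order 2 then 1:
  2 Voicing Between Vowels: [matiwedi] → [madiwedi]
  1 t-Assibilation: no change — [madiwedi]
  result: [madiwedi]

2 then 1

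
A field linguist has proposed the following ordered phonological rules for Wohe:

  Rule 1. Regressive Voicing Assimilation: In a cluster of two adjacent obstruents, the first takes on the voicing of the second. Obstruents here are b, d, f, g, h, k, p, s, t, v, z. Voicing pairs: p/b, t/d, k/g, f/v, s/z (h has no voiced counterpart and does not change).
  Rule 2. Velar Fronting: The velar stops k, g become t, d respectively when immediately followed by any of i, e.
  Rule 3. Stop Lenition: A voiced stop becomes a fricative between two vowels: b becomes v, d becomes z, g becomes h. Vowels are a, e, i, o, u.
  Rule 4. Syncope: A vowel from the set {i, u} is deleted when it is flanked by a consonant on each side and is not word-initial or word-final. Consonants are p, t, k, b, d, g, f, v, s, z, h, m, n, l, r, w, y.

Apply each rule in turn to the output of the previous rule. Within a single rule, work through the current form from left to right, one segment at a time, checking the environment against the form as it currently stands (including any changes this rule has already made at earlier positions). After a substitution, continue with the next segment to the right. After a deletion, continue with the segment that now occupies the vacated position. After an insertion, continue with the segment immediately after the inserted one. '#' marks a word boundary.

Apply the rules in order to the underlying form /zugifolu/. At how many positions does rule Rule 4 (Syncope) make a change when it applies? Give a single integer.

Rule 1 Regressive Voicing Assimilation: no change — [zugifolu]
Rule 2 Velar Fronting: [zugifolu] → [zudifolu]
Rule 3 Stop Lenition: [zudifolu] → [zuzifolu]
Rule 4 Syncope: [zuzifolu] → [zzfolu]
Rule Rule 4 changed 2 position(s).

2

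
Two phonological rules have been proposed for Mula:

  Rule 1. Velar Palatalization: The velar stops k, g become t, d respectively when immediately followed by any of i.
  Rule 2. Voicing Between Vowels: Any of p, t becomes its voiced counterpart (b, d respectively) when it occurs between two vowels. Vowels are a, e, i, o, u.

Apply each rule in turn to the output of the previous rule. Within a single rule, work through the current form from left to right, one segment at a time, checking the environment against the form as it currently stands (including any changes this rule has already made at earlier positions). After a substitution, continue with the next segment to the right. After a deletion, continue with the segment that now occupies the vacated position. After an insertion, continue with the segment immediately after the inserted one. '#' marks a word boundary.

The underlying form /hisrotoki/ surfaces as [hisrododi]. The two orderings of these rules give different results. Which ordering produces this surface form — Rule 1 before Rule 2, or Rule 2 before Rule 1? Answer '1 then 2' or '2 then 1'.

1 then 2

Order 1 then 2:
  1 Velar Palatalization: [hisrotoki] → [hisrototi]
  2 Voicing Between Vowels: [hisrototi] → [hisrododi]
  result: [hisrododi]
Order 2 then 1:
  2 Voicing Between Vowels: [hisrotoki] → [hisrodoki]
  1 Velar Palatalization: [hisrodoki] → [hisrodoti]
  result: [hisrodoti]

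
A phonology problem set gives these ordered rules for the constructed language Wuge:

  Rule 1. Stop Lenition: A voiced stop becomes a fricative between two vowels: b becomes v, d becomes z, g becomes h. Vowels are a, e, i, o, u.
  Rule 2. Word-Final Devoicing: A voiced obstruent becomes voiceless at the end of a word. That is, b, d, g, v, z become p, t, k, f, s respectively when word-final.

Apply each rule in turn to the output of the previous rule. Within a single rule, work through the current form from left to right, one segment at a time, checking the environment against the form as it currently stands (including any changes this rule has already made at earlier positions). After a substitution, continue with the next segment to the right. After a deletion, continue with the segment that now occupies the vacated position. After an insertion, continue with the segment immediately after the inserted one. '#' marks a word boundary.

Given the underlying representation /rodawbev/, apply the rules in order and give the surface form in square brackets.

[rozawbef]

Rule 1 Stop Lenition: [rodawbev] → [rozawbev]
Rule 2 Word-Final Devoicing: [rozawbev] → [rozawbef]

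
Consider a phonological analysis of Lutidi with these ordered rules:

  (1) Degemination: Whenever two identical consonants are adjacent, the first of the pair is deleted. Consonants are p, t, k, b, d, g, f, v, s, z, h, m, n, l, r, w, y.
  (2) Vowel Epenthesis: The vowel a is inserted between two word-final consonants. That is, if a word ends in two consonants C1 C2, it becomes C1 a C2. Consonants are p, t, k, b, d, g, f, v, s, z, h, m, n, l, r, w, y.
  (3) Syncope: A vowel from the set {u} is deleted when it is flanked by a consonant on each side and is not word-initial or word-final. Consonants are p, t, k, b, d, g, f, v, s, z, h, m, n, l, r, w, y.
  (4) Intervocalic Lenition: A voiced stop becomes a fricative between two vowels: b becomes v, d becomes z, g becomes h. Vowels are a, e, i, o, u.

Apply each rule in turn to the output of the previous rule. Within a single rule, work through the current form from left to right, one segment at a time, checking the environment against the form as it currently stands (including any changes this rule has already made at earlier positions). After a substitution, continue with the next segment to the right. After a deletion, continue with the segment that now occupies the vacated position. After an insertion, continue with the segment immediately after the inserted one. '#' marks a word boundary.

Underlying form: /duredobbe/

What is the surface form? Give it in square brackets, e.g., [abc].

[drezove]

(1) Degemination: [duredobbe] → [duredobe]
(2) Vowel Epenthesis: no change — [duredobe]
(3) Syncope: [duredobe] → [dredobe]
(4) Intervocalic Lenition: [dredobe] → [drezove]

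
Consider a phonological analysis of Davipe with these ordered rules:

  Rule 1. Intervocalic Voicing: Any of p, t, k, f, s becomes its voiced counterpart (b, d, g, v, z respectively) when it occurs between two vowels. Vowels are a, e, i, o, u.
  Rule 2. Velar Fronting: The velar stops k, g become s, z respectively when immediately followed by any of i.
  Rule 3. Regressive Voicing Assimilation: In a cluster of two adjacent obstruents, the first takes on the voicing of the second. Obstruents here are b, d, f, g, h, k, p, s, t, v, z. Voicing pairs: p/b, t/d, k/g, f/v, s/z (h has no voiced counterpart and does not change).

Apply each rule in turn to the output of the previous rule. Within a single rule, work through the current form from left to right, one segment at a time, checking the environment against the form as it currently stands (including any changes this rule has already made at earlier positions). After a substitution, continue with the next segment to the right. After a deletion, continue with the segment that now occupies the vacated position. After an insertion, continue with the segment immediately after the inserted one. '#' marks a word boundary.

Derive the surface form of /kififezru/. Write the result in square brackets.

Rule 1 Intervocalic Voicing: [kififezru] → [kivivezru]
Rule 2 Velar Fronting: [kivivezru] → [sivivezru]
Rule 3 Regressive Voicing Assimilation: no change — [sivivezru]

[sivivezru]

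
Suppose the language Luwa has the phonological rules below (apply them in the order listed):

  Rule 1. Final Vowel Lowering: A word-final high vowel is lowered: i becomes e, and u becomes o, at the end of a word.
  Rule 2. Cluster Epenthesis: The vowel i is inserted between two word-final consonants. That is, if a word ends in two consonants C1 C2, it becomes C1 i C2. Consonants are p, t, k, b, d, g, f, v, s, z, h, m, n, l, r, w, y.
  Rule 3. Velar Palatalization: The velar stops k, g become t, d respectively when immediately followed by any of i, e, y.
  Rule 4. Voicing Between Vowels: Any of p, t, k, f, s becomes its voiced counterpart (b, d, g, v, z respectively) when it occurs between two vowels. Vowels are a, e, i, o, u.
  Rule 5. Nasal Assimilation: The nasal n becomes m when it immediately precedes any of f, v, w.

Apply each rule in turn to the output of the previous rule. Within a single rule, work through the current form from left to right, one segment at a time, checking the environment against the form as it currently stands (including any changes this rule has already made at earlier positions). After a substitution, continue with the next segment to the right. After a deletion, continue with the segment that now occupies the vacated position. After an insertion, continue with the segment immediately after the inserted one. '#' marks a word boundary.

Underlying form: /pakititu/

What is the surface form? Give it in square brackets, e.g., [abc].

Rule 1 Final Vowel Lowering: [pakititu] → [pakitito]
Rule 2 Cluster Epenthesis: no change — [pakitito]
Rule 3 Velar Palatalization: [pakitito] → [patitito]
Rule 4 Voicing Between Vowels: [patitito] → [padidido]
Rule 5 Nasal Assimilation: no change — [padidido]

[padidido]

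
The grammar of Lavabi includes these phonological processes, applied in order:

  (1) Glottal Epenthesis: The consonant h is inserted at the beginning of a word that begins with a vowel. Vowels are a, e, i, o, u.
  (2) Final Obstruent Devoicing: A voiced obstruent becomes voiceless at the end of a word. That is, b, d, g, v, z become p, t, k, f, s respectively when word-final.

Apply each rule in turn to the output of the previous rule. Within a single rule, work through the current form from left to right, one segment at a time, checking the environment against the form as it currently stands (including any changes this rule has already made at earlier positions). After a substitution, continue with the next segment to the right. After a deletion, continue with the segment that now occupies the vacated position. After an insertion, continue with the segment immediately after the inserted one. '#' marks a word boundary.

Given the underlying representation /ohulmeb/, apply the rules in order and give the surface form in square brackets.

[hohulmep]

(1) Glottal Epenthesis: [ohulmeb] → [hohulmeb]
(2) Final Obstruent Devoicing: [hohulmeb] → [hohulmep]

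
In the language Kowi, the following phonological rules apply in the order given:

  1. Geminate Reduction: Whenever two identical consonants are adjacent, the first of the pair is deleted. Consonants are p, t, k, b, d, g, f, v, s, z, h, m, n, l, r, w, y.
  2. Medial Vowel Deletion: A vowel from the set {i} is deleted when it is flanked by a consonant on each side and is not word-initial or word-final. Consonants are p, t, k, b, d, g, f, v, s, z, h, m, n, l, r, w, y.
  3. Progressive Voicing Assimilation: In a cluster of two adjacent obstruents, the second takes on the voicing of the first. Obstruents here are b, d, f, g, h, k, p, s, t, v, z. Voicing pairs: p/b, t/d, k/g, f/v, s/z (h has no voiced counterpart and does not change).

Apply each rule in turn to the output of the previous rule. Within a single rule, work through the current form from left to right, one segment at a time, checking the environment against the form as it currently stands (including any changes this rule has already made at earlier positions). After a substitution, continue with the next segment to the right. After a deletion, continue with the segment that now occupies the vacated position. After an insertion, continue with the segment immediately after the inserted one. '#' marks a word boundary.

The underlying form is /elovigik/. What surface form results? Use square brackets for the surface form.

1 Geminate Reduction: no change — [elovigik]
2 Medial Vowel Deletion: [elovigik] → [elovgk]
3 Progressive Voicing Assimilation: [elovgk] → [elovgg]

[elovgg]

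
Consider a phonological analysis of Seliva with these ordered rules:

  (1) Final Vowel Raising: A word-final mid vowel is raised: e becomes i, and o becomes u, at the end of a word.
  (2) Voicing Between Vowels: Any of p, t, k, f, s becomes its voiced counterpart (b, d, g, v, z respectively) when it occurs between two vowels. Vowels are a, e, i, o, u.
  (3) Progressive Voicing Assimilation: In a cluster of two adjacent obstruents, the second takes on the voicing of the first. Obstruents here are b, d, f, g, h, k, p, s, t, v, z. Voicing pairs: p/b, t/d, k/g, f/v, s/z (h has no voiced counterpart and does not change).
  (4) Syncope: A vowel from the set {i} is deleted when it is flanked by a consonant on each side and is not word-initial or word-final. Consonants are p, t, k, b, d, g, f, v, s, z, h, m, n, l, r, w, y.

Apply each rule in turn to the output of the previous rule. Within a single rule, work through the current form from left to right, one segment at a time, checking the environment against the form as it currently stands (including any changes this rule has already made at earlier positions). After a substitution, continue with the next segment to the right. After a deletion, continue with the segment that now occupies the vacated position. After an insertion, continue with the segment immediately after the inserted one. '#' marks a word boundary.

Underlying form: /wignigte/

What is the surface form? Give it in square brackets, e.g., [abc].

[wgngdi]

(1) Final Vowel Raising: [wignigte] → [wignigti]
(2) Voicing Between Vowels: no change — [wignigti]
(3) Progressive Voicing Assimilation: [wignigti] → [wignigdi]
(4) Syncope: [wignigdi] → [wgngdi]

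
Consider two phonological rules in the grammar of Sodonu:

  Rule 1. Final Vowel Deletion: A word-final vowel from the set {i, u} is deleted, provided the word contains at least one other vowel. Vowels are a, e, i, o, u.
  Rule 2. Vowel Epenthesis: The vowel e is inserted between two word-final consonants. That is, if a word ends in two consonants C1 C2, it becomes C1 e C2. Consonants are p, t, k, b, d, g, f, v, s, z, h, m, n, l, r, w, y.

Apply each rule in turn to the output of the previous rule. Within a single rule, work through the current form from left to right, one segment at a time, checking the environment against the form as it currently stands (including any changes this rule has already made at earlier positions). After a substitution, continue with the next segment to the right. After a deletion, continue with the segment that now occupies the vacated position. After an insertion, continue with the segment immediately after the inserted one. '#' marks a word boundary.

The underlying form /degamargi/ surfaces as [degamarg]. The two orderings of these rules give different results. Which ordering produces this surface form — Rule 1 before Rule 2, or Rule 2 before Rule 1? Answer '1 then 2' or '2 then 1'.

2 then 1

Order 1 then 2:
  1 Final Vowel Deletion: [degamargi] → [degamarg]
  2 Vowel Epenthesis: [degamarg] → [degamareg]
  result: [degamareg]
Order 2 then 1:
  2 Vowel Epenthesis: no change — [degamargi]
  1 Final Vowel Deletion: [degamargi] → [degamarg]
  result: [degamarg]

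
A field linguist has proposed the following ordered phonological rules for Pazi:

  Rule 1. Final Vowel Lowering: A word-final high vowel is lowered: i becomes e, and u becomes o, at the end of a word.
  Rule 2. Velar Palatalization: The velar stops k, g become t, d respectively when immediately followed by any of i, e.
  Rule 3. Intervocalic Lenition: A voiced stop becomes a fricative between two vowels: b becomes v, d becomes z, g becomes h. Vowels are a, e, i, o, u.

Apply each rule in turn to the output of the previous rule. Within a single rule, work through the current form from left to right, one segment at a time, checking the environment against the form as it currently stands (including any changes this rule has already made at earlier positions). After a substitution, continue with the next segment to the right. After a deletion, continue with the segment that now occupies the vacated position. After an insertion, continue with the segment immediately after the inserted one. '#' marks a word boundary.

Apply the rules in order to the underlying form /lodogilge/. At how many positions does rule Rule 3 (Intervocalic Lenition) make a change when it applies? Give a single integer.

Rule 1 Final Vowel Lowering: no change — [lodogilge]
Rule 2 Velar Palatalization: [lodogilge] → [lododilde]
Rule 3 Intervocalic Lenition: [lododilde] → [lozozilde]
Rule Rule 3 changed 2 position(s).

2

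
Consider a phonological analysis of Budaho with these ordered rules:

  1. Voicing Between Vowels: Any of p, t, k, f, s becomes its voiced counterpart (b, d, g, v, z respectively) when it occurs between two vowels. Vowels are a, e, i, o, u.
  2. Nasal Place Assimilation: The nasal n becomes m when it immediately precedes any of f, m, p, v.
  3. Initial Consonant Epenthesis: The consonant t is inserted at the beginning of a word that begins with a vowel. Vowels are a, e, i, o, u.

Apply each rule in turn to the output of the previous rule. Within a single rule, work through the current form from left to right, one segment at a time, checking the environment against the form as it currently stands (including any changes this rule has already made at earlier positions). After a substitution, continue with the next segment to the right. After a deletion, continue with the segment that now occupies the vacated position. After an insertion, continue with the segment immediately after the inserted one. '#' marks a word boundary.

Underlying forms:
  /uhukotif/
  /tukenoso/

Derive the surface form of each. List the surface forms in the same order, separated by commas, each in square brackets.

/uhukotif/:
  1 Voicing Between Vowels: [uhukotif] → [uhugodif]
  2 Nasal Place Assimilation: no change — [uhugodif]
  3 Initial Consonant Epenthesis: [uhugodif] → [tuhugodif]
/tukenoso/:
  1 Voicing Between Vowels: [tukenoso] → [tugenozo]
  2 Nasal Place Assimilation: no change — [tugenozo]
  3 Initial Consonant Epenthesis: no change — [tugenozo]

[tuhugodif], [tugenozo]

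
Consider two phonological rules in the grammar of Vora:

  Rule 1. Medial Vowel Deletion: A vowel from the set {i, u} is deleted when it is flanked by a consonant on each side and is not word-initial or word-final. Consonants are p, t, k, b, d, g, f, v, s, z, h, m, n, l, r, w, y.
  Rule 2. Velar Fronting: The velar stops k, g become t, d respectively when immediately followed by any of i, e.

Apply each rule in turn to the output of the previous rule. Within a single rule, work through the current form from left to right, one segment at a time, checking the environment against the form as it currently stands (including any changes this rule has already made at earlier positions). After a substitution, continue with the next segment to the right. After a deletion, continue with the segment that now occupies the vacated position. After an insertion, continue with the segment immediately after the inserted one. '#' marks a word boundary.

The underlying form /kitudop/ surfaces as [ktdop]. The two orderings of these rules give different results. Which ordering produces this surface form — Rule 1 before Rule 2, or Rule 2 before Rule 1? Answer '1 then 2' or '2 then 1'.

1 then 2

Order 1 then 2:
  1 Medial Vowel Deletion: [kitudop] → [ktdop]
  2 Velar Fronting: no change — [ktdop]
  result: [ktdop]
Order 2 then 1:
  2 Velar Fronting: [kitudop] → [titudop]
  1 Medial Vowel Deletion: [titudop] → [ttdop]
  result: [ttdop]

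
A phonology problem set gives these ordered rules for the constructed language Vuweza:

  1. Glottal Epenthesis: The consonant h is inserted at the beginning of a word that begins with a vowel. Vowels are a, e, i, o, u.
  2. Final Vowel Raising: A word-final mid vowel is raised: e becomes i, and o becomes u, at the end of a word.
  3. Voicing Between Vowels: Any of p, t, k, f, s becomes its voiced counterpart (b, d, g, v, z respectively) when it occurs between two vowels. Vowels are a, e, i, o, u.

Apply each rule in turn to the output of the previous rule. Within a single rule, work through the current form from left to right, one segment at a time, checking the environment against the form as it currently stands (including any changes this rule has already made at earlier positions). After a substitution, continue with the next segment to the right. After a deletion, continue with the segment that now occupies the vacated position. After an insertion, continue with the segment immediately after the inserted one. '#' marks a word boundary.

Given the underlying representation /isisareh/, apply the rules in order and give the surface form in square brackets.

[hizizareh]

1 Glottal Epenthesis: [isisareh] → [hisisareh]
2 Final Vowel Raising: no change — [hisisareh]
3 Voicing Between Vowels: [hisisareh] → [hizizareh]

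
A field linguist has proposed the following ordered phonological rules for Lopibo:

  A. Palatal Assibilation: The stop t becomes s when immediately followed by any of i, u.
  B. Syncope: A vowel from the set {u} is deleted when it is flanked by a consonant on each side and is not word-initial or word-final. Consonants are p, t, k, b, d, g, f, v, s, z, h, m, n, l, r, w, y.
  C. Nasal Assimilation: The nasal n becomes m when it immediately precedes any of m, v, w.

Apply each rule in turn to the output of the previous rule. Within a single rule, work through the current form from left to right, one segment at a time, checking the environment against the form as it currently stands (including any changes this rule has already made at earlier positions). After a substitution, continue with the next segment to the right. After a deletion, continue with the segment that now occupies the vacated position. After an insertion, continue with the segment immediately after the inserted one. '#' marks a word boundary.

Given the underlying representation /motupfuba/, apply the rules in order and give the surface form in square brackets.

A Palatal Assibilation: [motupfuba] → [mosupfuba]
B Syncope: [mosupfuba] → [mospfba]
C Nasal Assimilation: no change — [mospfba]

[mospfba]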